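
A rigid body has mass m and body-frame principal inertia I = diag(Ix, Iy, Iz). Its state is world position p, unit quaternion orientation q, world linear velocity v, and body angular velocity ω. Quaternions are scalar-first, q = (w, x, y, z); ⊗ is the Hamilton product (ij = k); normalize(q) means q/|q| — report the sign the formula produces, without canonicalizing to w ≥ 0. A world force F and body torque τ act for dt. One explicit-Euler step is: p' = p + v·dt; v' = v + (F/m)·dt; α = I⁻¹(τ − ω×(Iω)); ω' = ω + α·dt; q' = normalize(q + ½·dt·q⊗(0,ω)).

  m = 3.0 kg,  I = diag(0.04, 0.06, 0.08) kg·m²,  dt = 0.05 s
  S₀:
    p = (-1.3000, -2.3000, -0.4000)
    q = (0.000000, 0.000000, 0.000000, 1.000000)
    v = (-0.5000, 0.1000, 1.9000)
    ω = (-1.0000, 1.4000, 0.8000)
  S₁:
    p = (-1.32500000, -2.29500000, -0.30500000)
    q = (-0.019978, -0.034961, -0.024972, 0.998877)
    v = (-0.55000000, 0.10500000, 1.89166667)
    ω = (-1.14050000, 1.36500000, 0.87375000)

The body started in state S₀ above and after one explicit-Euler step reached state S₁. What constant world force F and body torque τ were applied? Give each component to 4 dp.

velocity change Δv = (-0.05000000, 0.00500000, -0.00833333)
F = m·Δv/dt = (-3.0000, 0.3000, -0.5000)
rate change Δω = (-0.14050000, -0.03500000, 0.07375000)
ω₀×(Iω₀) = (0.0224, 0.0320, -0.0280)
I·α + gyro = (-0.0900, -0.0100, 0.0900)

F = (-3.0000, 0.3000, -0.5000)
τ = (-0.0900, -0.0100, 0.0900)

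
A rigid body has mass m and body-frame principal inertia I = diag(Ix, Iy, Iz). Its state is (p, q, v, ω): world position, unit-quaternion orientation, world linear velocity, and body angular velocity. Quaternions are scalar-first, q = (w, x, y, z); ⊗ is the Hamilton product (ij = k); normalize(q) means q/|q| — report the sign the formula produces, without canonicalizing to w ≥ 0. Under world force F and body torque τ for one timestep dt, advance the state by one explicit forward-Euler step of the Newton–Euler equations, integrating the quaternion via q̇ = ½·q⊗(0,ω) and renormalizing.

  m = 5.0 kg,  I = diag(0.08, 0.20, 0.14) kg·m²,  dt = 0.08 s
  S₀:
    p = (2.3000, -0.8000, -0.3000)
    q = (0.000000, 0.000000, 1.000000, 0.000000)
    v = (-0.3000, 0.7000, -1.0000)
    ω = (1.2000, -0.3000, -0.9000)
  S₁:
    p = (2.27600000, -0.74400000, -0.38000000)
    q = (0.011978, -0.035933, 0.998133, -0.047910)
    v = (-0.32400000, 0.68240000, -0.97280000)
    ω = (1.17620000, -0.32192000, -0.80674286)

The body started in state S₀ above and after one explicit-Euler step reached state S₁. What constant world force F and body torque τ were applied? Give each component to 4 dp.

F = (-1.5000, -1.1000, 1.7000)
τ = (-0.0400, 0.0100, 0.1200)

Δω = ω₁−ω₀ = (-0.02380000, -0.02192000, 0.09325714)
τ = I·(Δω/dt) + ω₀×(Iω₀) = (-0.0400, 0.0100, 0.1200)
v₁ − v₀ = (-0.02400000, -0.01760000, 0.02720000)
m·(v₁−v₀)/dt = (-1.5000, -1.1000, 1.7000)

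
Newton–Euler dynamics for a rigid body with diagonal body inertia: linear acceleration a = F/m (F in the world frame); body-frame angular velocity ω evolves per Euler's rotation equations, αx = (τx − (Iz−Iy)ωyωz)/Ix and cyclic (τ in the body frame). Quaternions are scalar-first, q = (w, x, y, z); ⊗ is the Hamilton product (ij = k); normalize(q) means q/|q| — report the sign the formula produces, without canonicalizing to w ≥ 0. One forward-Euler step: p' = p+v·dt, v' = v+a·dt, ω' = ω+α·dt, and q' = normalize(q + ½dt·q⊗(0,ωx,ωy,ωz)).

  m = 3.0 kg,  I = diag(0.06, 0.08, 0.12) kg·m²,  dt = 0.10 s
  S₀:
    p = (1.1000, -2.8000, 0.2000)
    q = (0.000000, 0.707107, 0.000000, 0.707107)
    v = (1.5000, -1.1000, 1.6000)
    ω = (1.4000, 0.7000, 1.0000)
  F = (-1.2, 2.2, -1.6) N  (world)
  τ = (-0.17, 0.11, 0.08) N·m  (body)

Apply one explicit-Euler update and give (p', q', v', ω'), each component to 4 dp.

(τ − ω×Iω)/I = (-3.3000, 2.4250, 0.5033)
ω' = ω + α·dt = (1.0700, 0.9425, 1.0503)
2q̇ = q⊗(0,ω) = (-1.6970568, -0.4949749, 0.2828428, 0.4949749)
updated quaternion q' = (-0.0845, 0.6794, 0.0141, 0.7287)
linear accel F/m = (-0.4000, 0.7333, -0.5333)
p' = p + v·dt = (1.2500, -2.9100, 0.3600)
v + (F/m)dt = (1.4600, -1.0267, 1.5467)

p' = (1.2500, -2.9100, 0.3600)
q' = (-0.0845, 0.6794, 0.0141, 0.7287)
v' = (1.4600, -1.0267, 1.5467)
ω' = (1.0700, 0.9425, 1.0503)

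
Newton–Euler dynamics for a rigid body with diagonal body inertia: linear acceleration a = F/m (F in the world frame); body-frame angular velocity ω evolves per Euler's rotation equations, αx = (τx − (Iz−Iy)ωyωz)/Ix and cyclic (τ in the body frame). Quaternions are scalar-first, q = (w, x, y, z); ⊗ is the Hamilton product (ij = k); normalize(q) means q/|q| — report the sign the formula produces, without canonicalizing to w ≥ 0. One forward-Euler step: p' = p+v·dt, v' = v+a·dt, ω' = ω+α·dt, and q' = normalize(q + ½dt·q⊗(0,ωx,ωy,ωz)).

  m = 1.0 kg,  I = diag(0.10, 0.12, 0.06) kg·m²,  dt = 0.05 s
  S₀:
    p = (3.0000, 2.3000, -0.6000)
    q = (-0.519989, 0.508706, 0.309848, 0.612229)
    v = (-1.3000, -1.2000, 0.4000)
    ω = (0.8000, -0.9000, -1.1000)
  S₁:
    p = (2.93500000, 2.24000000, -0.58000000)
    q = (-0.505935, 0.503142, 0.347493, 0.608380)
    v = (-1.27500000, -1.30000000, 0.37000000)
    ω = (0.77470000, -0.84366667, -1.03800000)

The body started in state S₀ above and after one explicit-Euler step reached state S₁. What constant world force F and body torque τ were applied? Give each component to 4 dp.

rate change Δω = (-0.02530000, 0.05633333, 0.06200000)
τ = I·(Δω/dt) + ω₀×(Iω₀) = (-0.1100, 0.1000, 0.0600)
velocity change Δv = (0.02500000, -0.10000000, -0.03000000)
applied force F = (0.5000, -2.0000, -0.6000)

F = (0.5000, -2.0000, -0.6000)
τ = (-0.1100, 0.1000, 0.0600)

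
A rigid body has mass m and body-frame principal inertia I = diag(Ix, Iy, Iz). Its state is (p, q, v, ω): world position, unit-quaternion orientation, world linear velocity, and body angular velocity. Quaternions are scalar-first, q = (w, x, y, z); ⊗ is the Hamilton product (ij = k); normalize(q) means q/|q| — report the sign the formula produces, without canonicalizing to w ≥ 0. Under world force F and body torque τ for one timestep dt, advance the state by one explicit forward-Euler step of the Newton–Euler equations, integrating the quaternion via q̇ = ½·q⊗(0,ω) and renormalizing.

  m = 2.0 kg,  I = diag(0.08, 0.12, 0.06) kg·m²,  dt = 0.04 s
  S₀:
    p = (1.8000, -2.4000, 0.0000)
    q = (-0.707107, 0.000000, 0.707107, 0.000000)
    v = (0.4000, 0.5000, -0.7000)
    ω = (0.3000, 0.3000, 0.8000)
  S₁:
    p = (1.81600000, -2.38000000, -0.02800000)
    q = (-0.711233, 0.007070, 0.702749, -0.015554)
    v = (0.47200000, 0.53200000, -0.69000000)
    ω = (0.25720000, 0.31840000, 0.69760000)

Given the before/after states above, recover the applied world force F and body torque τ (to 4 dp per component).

F = (3.6000, 1.6000, 0.5000)
τ = (-0.1000, 0.0600, -0.1500)

Δω = ω₁−ω₀ = (-0.04280000, 0.01840000, -0.10240000)
applied torque τ = (-0.1000, 0.0600, -0.1500)
v₁ − v₀ = (0.07200000, 0.03200000, 0.01000000)
m·(v₁−v₀)/dt = (3.6000, 1.6000, 0.5000)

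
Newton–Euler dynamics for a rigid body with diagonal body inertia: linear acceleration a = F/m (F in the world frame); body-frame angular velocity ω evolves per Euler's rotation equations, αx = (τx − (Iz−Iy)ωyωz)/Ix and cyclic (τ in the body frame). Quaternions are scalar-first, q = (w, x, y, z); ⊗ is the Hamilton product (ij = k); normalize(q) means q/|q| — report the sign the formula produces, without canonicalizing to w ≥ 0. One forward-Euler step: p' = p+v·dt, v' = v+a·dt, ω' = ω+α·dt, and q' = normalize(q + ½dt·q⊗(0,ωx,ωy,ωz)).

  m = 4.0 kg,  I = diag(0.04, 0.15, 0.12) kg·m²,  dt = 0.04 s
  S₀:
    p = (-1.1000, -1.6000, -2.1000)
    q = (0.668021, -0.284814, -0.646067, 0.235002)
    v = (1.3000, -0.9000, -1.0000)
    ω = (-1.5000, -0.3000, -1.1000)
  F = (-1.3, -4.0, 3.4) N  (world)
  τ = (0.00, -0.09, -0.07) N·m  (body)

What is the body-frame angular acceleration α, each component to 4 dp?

α = (0.2475, 0.2800, -0.9958)

precession coupling ω×(Iω) = (-0.0099, -0.1320, 0.0495)
angular accel α = (0.2475, 0.2800, -0.9958)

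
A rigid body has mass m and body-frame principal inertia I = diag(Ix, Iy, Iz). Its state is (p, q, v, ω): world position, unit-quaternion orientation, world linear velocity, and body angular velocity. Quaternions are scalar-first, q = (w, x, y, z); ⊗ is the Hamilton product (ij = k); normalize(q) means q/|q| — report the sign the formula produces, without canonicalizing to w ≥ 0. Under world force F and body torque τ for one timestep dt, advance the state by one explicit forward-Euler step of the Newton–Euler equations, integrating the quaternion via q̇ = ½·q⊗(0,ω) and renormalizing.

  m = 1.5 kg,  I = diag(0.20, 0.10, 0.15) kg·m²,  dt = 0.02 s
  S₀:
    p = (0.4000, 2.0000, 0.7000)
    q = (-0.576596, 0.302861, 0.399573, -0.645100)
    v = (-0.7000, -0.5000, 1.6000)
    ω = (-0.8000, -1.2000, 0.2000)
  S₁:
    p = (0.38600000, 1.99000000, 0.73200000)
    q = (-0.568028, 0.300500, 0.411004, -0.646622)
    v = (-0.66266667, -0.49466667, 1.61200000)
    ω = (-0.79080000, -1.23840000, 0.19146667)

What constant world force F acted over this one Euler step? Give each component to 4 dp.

F = (2.8000, 0.4000, 0.9000)

v₁ − v₀ = (0.03733333, 0.00533333, 0.01200000)
applied force F = (2.8000, 0.4000, 0.9000)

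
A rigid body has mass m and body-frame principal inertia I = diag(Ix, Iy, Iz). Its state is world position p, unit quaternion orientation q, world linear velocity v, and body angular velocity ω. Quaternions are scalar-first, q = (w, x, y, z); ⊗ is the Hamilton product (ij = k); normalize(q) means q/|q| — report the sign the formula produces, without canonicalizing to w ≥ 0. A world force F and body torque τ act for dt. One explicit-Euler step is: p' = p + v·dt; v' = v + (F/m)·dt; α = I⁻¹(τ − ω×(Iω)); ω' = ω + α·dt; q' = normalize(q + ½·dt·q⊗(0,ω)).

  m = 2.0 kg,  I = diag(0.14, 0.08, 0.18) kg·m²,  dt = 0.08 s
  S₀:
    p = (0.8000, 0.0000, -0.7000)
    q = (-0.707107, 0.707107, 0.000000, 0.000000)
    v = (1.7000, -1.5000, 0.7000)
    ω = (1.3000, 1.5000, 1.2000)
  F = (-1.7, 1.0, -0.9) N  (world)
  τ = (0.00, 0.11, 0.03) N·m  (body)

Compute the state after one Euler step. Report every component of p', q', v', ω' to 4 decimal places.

p' = (0.9360, -0.1200, -0.6440)
q' = (-0.7407, 0.6675, -0.0760, 0.0084)
v' = (1.6320, -1.4600, 0.6640)
ω' = (1.1971, 1.6724, 1.2653)

(τ − ω×Iω)/I = (-1.2857, 2.1550, 0.8167)
ω' = ω + α·dt = (1.1971, 1.6724, 1.2653)
Hamilton product q⊗(0,ω) = (-0.9192391, -0.9192391, -1.9091889, 0.2121321)
q' = normalize(q + ½dt·q⊗(0,ω)) = (-0.7407, 0.6675, -0.0760, 0.0084)
p + v·dt = (0.9360, -0.1200, -0.6440)
v' = v + a·dt = (1.6320, -1.4600, 0.6640)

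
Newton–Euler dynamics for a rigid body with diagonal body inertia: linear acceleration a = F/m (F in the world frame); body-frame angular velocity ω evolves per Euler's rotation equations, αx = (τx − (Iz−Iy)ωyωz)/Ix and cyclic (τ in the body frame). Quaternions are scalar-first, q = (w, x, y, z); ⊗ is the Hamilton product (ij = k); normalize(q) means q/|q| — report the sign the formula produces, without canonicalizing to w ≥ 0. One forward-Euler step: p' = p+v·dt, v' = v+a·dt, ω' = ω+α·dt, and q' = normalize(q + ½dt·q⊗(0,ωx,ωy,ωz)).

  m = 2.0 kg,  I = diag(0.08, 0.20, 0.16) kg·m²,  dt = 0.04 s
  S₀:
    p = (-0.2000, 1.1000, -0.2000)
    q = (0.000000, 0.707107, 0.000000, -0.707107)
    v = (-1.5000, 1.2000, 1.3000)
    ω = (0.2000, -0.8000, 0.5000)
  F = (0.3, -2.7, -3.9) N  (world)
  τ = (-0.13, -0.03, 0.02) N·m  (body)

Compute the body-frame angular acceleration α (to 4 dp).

α = (-1.8250, -0.1100, 0.2450)

precession coupling ω×(Iω) = (0.0160, -0.0080, -0.0192)
angular accel α = (-1.8250, -0.1100, 0.2450)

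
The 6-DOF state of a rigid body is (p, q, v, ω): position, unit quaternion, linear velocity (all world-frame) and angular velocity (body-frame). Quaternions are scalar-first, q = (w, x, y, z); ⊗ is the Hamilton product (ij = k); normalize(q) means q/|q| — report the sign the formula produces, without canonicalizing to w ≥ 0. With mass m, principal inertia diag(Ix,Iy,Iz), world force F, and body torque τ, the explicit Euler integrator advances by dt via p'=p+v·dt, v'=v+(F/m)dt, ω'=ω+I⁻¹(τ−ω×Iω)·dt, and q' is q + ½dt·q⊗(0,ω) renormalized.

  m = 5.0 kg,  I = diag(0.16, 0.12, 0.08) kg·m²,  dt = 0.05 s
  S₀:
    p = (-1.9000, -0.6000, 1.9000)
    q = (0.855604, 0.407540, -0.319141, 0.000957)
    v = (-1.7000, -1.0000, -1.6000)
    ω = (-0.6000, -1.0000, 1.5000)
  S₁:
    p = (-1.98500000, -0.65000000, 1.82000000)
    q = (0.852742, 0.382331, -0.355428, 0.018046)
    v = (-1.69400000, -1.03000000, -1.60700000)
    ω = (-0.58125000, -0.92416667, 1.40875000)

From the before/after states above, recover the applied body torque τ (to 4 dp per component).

ω₁ − ω₀ = (0.01875000, 0.07583333, -0.09125000)
precession coupling = (0.0600, -0.0720, -0.0240)
τ = I·(Δω/dt) + ω₀×(Iω₀) = (0.1200, 0.1100, -0.1700)

τ = (0.1200, 0.1100, -0.1700)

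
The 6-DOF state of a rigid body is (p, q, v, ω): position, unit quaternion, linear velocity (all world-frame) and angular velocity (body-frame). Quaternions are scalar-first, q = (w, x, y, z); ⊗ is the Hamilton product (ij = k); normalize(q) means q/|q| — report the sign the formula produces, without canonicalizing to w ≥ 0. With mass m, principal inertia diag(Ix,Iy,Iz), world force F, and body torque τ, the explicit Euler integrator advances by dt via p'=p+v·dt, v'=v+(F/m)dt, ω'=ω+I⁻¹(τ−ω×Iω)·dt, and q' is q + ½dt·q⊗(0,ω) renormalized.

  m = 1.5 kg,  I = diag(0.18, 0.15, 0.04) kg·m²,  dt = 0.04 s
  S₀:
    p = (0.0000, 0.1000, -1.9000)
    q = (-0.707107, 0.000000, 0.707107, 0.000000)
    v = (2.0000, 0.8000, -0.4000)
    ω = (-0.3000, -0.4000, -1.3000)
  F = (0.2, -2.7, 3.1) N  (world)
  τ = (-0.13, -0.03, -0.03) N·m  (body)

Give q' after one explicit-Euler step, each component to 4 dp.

q⊗(0,ω) = (0.2828428, -0.7071070, 0.2828428, 1.1313712)
updated quaternion q' = (-0.7012, -0.0141, 0.7125, 0.0226)

q' = (-0.7012, -0.0141, 0.7125, 0.0226)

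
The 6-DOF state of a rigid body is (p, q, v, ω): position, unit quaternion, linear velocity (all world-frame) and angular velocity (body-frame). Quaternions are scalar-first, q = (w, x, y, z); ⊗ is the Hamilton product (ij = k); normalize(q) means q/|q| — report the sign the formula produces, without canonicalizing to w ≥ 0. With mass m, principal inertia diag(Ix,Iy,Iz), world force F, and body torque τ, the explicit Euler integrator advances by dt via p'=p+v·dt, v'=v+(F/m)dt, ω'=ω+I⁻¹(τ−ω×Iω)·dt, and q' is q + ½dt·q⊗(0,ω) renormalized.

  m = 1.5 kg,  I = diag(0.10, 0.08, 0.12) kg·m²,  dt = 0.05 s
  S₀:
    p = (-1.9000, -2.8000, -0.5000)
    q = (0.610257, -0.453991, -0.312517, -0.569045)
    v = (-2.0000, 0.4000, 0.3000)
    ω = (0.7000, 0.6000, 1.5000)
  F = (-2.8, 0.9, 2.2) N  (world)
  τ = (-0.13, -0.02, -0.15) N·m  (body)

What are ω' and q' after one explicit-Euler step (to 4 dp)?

ω' = (0.6170, 0.6006, 1.4410)
q' = (0.6436, -0.4461, -0.2960, -0.5470)

ω×(Iω) gyroscopic = (0.0360, -0.0210, -0.0084)
(τ − ω×Iω)/I = (-1.6600, 0.0125, -1.1800)
new body rate ω' = (0.6170, 0.6006, 1.4410)
q⊗(0,ω) = (1.3588714, 0.2998314, 0.6488092, 0.8617528)
q + ½dt·q⊗(0,ω), renormalized = (0.6436, -0.4461, -0.2960, -0.5470)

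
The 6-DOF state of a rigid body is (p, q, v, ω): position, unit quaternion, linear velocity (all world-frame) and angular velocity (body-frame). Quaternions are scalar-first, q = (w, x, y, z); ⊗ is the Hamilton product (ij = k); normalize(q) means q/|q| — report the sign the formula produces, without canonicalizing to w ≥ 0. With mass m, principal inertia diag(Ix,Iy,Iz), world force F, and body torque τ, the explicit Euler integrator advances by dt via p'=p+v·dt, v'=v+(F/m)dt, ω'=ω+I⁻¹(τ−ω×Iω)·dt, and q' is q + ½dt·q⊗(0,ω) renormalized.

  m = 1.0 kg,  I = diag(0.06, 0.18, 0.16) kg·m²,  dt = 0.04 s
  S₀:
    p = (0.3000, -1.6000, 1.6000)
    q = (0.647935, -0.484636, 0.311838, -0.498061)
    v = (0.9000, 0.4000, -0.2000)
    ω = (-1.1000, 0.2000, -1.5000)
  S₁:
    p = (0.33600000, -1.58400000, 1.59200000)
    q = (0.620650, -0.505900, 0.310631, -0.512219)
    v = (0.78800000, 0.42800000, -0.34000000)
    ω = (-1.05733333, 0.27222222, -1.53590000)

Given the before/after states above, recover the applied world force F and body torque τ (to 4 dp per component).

F = (-2.8000, 0.7000, -3.5000)
τ = (0.0700, 0.1600, -0.1700)

rate change Δω = (0.04266667, 0.07222222, -0.03590000)
gyro term ω₀×Iω₀ = (0.0060, -0.1650, -0.0264)
τ = I·(Δω/dt) + ω₀×(Iω₀) = (0.0700, 0.1600, -0.1700)
v₁ − v₀ = (-0.11200000, 0.02800000, -0.14000000)
m·(v₁−v₀)/dt = (-2.8000, 0.7000, -3.5000)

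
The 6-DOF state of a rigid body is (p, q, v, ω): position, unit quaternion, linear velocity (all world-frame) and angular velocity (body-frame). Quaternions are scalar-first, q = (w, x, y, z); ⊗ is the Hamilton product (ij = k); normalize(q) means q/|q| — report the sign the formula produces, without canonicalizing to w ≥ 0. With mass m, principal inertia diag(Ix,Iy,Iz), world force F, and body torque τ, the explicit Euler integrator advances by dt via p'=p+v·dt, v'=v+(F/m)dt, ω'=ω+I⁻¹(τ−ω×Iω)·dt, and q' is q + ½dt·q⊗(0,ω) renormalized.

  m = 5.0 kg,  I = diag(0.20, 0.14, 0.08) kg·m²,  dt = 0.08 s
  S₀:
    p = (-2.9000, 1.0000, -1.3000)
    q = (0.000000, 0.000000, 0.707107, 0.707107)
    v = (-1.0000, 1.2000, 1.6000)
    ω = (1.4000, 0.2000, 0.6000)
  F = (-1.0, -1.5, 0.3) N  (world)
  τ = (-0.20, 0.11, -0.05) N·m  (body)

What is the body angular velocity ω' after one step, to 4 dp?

ω' = (1.3229, 0.2053, 0.5668)

precession coupling ω×(Iω) = (-0.0072, 0.1008, -0.0168)
α = I⁻¹(τ − ω×Iω) = (-0.9640, 0.0657, -0.4150)
new body rate ω' = (1.3229, 0.2053, 0.5668)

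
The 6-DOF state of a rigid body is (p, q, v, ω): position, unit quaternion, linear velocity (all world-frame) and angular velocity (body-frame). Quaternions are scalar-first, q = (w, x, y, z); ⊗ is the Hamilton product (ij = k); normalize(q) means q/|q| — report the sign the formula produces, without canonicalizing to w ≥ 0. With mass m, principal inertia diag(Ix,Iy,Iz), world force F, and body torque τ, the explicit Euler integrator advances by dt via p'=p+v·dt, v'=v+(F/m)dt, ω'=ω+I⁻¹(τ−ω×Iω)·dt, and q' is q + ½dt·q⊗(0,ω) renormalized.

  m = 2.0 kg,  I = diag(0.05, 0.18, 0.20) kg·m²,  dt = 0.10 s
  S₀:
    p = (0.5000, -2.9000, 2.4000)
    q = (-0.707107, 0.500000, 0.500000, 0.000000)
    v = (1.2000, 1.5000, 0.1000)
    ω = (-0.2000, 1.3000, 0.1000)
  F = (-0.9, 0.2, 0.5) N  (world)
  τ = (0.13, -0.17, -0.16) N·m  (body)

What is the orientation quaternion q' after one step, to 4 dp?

Hamilton product q⊗(0,ω) = (-0.5500000, 0.1914214, -0.9692391, 0.6792893)
q' = normalize(q + ½dt·q⊗(0,ω)) = (-0.7330, 0.5085, 0.4506, 0.0339)

q' = (-0.7330, 0.5085, 0.4506, 0.0339)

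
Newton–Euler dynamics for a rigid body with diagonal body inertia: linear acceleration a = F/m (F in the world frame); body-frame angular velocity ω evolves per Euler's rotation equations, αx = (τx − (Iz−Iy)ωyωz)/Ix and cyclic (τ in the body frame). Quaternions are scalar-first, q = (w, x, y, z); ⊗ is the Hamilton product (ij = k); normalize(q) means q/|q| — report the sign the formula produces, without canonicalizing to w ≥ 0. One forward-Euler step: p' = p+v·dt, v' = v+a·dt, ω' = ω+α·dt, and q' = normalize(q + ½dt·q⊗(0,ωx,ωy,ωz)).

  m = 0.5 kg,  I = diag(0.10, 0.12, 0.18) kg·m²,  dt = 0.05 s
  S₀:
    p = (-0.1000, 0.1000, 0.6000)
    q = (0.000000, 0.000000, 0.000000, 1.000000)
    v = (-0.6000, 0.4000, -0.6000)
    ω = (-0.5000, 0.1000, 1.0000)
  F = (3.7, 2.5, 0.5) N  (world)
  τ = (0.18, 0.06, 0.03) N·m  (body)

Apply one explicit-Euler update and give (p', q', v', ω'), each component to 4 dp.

ω×(Iω) gyroscopic = (0.0060, 0.0400, -0.0010)
(τ − ω×Iω)/I = (1.7400, 0.1667, 0.1722)
ω' = ω + α·dt = (-0.4130, 0.1083, 1.0086)
Hamilton product q⊗(0,ω) = (-1.0000000, -0.1000000, -0.5000000, 0.0000000)
q' = normalize(q + ½dt·q⊗(0,ω)) = (-0.0250, -0.0025, -0.0125, 0.9996)
p + v·dt = (-0.1300, 0.1200, 0.5700)
v' = v + a·dt = (-0.2300, 0.6500, -0.5500)

p' = (-0.1300, 0.1200, 0.5700)
q' = (-0.0250, -0.0025, -0.0125, 0.9996)
v' = (-0.2300, 0.6500, -0.5500)
ω' = (-0.4130, 0.1083, 1.0086)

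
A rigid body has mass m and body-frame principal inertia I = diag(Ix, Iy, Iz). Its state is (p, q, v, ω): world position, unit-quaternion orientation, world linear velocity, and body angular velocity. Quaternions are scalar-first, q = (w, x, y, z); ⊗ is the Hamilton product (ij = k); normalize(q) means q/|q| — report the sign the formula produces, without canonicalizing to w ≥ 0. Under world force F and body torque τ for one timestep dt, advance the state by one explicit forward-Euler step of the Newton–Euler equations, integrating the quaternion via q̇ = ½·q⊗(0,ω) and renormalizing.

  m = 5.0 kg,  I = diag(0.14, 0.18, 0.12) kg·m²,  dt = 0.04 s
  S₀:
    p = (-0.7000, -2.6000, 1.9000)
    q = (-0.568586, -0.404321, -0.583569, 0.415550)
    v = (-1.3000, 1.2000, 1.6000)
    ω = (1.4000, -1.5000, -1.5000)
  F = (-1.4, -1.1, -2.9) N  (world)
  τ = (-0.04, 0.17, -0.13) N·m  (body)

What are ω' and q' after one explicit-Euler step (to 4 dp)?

ω' = (1.4271, -1.4529, -1.5153)
q' = (-0.5616, -0.3898, -0.5663, 0.4605)

precession coupling ω×(Iω) = (-0.1350, -0.0420, -0.0840)
(τ − ω×Iω)/I = (0.6786, 1.1778, -0.3833)
new body rate ω' = (1.4271, -1.4529, -1.5153)
2q̇ = q⊗(0,ω) = (0.3140209, 0.7026581, 0.8281675, 2.2763571)
updated quaternion q' = (-0.5616, -0.3898, -0.5663, 0.4605)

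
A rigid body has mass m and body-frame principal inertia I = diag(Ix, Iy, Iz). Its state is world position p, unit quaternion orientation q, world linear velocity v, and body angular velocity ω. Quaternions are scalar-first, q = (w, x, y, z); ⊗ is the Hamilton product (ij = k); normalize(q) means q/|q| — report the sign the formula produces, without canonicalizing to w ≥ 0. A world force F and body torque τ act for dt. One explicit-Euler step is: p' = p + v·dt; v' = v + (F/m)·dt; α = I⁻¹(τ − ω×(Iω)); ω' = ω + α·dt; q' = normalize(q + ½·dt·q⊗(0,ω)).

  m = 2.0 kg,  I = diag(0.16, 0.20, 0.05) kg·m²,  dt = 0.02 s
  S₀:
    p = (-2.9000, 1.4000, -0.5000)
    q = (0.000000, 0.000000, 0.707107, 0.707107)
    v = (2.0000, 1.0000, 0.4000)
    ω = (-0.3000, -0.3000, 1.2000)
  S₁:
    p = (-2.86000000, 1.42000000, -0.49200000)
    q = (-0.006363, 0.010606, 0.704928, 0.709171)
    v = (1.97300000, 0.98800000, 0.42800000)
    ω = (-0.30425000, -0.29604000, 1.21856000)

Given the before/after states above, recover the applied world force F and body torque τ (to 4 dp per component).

F = (-2.7000, -1.2000, 2.8000)
τ = (0.0200, 0.0000, 0.0500)

Δv = v₁−v₀ = (-0.02700000, -0.01200000, 0.02800000)
F = m·Δv/dt = (-2.7000, -1.2000, 2.8000)
rate change Δω = (-0.00425000, 0.00396000, 0.01856000)
I·α + gyro = (0.0200, 0.0000, 0.0500)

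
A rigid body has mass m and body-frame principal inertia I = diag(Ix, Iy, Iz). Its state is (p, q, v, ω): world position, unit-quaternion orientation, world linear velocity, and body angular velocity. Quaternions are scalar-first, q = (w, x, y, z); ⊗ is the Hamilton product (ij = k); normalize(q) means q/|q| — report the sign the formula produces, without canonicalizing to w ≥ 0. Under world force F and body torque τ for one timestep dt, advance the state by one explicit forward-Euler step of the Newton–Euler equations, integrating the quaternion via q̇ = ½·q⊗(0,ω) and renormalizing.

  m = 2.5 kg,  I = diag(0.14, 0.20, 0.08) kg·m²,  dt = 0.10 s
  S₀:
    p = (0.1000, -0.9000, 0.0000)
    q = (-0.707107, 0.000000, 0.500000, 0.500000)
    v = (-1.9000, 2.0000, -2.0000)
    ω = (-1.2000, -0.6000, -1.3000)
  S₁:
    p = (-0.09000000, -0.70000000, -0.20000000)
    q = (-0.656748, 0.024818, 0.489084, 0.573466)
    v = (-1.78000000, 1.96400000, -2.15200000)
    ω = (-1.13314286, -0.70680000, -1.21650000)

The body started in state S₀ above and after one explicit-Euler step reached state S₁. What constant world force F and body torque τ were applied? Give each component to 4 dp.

F = (3.0000, -0.9000, -3.8000)
τ = (0.0000, -0.1200, 0.1100)

Δv = v₁−v₀ = (0.12000000, -0.03600000, -0.15200000)
F = m·Δv/dt = (3.0000, -0.9000, -3.8000)
rate change Δω = (0.06685714, -0.10680000, 0.08350000)
precession coupling = (-0.0936, 0.0936, 0.0432)
τ = I·(Δω/dt) + ω₀×(Iω₀) = (0.0000, -0.1200, 0.1100)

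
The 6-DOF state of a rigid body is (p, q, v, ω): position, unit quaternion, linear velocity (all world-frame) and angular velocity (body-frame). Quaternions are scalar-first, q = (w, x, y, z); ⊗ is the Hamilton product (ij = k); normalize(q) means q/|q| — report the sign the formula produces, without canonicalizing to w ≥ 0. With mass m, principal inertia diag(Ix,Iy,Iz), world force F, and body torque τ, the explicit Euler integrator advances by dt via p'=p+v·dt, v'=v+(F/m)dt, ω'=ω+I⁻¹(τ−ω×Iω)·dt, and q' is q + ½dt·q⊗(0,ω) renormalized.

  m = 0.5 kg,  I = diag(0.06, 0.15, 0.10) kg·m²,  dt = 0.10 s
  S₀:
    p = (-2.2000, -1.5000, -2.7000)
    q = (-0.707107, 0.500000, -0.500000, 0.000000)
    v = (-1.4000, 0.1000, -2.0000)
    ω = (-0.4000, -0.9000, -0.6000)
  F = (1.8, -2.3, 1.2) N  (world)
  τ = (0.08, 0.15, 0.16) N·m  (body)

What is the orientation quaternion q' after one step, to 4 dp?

q' = (-0.7184, 0.5283, -0.4524, -0.0113)

Hamilton product q⊗(0,ω) = (-0.2500000, 0.5828428, 0.9363963, -0.2257358)
q + ½dt·q⊗(0,ω), renormalized = (-0.7184, 0.5283, -0.4524, -0.0113)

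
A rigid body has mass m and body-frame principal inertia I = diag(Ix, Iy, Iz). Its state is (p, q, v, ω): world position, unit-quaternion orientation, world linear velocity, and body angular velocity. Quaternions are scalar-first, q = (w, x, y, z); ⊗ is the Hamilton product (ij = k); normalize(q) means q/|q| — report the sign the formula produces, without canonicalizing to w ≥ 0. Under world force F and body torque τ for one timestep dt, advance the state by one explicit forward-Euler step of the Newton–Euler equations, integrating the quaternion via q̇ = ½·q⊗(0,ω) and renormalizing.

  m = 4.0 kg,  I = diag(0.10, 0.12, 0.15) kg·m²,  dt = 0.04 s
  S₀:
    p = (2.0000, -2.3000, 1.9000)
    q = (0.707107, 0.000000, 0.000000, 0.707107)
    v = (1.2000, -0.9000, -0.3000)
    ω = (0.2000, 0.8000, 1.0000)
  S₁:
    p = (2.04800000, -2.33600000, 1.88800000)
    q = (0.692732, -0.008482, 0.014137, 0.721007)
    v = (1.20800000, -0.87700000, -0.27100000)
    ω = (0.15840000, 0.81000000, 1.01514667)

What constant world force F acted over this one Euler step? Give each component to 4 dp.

F = (0.8000, 2.3000, 2.9000)

v₁ − v₀ = (0.00800000, 0.02300000, 0.02900000)
m·(v₁−v₀)/dt = (0.8000, 2.3000, 2.9000)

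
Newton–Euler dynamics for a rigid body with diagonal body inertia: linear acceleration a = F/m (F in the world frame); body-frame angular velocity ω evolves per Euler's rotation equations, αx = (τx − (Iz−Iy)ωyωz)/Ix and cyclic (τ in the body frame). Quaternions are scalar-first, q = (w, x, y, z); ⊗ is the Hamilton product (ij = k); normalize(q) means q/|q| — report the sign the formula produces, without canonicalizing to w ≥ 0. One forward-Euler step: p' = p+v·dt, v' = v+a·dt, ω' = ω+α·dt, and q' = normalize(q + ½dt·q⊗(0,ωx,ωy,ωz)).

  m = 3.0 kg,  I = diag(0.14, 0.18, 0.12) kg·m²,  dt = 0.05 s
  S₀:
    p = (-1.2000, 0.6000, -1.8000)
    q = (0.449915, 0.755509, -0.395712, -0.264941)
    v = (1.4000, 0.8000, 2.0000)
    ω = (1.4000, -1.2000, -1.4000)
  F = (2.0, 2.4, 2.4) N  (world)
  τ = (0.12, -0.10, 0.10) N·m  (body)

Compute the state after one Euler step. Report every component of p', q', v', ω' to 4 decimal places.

p' = (-1.1300, 0.6400, -1.7000)
q' = (0.4017, 0.7759, -0.3914, -0.2890)
v' = (1.4333, 0.8400, 2.0400)
ω' = (1.4789, -1.2169, -1.3303)

linear accel F/m = (0.6667, 0.8000, 0.8000)
p + v·dt = (-1.1300, 0.6400, -1.7000)
v' = v + a·dt = (1.4333, 0.8400, 2.0400)
precession coupling ω×(Iω) = (-0.1008, -0.0392, -0.0672)
angular accel α = (1.5771, -0.3378, 1.3933)
ω' = ω + α·dt = (1.4789, -1.2169, -1.3303)
q⊗(0,ω) = (-1.9034844, 0.8659486, 0.1468972, -0.9824950)
updated quaternion q' = (0.4017, 0.7759, -0.3914, -0.2890)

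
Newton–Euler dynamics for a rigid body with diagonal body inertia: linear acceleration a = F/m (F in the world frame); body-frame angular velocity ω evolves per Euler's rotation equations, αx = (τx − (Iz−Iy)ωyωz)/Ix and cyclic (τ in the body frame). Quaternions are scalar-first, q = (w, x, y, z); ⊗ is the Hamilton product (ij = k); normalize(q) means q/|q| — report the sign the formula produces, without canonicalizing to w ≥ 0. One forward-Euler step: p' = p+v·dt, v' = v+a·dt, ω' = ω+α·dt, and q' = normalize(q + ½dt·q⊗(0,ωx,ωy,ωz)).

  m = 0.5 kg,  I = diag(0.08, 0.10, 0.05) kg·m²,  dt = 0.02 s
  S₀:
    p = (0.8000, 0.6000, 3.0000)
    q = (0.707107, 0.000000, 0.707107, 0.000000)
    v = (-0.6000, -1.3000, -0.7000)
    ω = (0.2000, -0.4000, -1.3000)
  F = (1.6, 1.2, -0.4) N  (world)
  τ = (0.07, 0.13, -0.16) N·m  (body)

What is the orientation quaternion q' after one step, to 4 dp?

Hamilton product q⊗(0,ω) = (0.2828428, -0.7778177, -0.2828428, -1.0606605)
updated quaternion q' = (0.7099, -0.0078, 0.7042, -0.0106)

q' = (0.7099, -0.0078, 0.7042, -0.0106)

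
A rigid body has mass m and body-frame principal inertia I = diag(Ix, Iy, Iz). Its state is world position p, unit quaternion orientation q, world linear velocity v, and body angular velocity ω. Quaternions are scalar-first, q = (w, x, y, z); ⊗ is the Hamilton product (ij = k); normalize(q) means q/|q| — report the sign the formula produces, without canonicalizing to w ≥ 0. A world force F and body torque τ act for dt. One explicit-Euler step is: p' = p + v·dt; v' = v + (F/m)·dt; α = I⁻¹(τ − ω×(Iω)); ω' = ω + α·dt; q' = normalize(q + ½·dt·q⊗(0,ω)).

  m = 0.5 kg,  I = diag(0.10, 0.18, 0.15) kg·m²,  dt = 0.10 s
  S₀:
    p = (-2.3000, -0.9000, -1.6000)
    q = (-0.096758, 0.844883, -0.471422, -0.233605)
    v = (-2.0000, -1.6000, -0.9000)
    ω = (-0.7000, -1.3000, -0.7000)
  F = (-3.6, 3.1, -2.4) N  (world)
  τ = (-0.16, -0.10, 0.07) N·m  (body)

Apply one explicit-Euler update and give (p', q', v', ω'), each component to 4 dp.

p' = (-2.5000, -1.0600, -1.6900)
q' = (-0.1057, 0.8468, -0.4260, -0.3006)
v' = (-2.7200, -0.9800, -1.3800)
ω' = (-0.8327, -1.3419, -0.7019)

a = F/m = (-7.2000, 6.2000, -4.8000)
p + v·dt = (-2.5000, -1.0600, -1.6900)
v + (F/m)dt = (-2.7200, -0.9800, -1.3800)
gyro term ω×Iω = (-0.0273, -0.0245, 0.0728)
(τ − ω×Iω)/I = (-1.3270, -0.4194, -0.0187)
ω + α·dt = (-0.8327, -1.3419, -0.7019)
2q̇ = q⊗(0,ω) = (-0.1849540, 0.0940395, 0.8807270, -1.3606127)
updated quaternion q' = (-0.1057, 0.8468, -0.4260, -0.3006)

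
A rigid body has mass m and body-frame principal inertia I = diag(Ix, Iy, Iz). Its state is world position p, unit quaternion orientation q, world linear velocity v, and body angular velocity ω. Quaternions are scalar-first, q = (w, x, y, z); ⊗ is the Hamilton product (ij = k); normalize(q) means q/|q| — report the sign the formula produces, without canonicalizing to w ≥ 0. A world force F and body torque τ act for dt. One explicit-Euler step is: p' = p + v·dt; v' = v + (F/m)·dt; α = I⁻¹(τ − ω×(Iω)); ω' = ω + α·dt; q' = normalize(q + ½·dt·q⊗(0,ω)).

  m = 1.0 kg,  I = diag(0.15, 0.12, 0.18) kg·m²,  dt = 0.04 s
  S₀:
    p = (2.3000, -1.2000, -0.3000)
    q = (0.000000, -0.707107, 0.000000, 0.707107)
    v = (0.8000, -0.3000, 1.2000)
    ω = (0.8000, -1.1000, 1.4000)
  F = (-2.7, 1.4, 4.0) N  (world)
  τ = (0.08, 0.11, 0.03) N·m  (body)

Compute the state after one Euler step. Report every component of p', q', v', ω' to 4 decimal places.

p' = (2.3320, -1.2120, -0.2520)
q' = (-0.0085, -0.6910, 0.0311, 0.7221)
v' = (0.6920, -0.2440, 1.3600)
ω' = (0.8460, -1.0521, 1.4008)

a = (-2.7000, 1.4000, 4.0000)
p + v·dt = (2.3320, -1.2120, -0.2520)
new velocity v' = (0.6920, -0.2440, 1.3600)
gyro term ω×Iω = (-0.0924, -0.0336, 0.0264)
(τ − ω×Iω)/I = (1.1493, 1.1967, 0.0200)
ω + α·dt = (0.8460, -1.0521, 1.4008)
q⊗(0,ω) = (-0.4242642, 0.7778177, 1.5556354, 0.7778177)
q' = normalize(q + ½dt·q⊗(0,ω)) = (-0.0085, -0.6910, 0.0311, 0.7221)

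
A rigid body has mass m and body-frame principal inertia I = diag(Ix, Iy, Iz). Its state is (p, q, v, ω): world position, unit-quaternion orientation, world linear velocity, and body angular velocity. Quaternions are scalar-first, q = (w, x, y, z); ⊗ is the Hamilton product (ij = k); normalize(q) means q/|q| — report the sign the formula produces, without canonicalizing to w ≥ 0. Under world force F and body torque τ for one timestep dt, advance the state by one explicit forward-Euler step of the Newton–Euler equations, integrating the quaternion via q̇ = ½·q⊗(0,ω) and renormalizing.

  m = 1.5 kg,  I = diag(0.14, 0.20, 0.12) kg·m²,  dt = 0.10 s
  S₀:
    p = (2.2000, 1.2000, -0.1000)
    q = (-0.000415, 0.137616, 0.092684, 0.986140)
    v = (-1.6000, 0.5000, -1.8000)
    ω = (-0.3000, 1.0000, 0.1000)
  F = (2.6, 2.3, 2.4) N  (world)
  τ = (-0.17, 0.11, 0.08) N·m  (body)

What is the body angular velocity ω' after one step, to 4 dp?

ω' = (-0.4157, 1.0553, 0.1817)

gyro term ω×Iω = (-0.0080, -0.0006, -0.0180)
α = I⁻¹(τ − ω×Iω) = (-1.1571, 0.5530, 0.8167)
new body rate ω' = (-0.4157, 1.0553, 0.1817)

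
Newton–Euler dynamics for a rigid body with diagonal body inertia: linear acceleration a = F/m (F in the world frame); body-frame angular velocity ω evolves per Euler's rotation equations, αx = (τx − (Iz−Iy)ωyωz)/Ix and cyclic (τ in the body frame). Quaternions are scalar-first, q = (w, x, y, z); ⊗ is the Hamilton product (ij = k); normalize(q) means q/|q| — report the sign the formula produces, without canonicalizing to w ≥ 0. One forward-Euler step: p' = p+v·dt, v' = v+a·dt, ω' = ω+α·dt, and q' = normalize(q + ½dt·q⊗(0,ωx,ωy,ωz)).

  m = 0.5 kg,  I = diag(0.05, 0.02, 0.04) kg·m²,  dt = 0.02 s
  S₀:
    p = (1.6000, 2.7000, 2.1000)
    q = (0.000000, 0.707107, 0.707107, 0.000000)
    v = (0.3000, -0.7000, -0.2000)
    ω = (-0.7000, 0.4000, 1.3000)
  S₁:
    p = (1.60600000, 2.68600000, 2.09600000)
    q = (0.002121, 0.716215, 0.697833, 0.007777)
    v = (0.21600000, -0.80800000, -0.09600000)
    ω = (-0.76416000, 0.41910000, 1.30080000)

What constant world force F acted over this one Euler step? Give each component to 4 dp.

F = (-2.1000, -2.7000, 2.6000)

v₁ − v₀ = (-0.08400000, -0.10800000, 0.10400000)
F = m·Δv/dt = (-2.1000, -2.7000, 2.6000)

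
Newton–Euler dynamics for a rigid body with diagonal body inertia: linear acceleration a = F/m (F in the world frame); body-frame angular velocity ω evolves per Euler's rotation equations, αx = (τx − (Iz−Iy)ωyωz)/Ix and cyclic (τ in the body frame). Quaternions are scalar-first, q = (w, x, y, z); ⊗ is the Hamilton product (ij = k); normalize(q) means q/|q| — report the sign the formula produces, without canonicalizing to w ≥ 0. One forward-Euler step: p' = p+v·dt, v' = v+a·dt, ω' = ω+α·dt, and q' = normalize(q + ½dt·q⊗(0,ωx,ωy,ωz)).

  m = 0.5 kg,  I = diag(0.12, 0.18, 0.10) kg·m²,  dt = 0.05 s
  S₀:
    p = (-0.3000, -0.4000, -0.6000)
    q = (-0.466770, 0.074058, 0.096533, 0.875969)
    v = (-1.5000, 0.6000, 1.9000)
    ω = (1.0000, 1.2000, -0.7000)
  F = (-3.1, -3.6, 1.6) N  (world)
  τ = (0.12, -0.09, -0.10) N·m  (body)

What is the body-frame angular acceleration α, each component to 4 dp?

α = (0.4400, -0.4222, -1.7200)

gyro term ω×Iω = (0.0672, -0.0140, 0.0720)
(τ − ω×Iω)/I = (0.4400, -0.4222, -1.7200)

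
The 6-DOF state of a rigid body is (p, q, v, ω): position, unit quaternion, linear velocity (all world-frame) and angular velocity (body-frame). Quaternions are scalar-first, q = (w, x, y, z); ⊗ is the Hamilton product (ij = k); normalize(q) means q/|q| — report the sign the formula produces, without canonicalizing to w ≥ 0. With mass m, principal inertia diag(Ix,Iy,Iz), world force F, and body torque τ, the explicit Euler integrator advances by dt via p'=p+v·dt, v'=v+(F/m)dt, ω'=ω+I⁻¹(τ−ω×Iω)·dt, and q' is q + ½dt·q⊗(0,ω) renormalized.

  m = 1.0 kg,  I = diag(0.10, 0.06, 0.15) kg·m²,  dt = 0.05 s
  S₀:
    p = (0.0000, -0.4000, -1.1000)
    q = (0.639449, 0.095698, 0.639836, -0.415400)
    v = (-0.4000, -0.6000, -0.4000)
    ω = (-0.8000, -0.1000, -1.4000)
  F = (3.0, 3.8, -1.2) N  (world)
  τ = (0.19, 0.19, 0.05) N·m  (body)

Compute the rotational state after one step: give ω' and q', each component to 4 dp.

ω' = (-0.7113, 0.1050, -1.3823)
q' = (0.6279, 0.0594, 0.6494, -0.4249)

angular accel α = (1.7740, 4.1000, 0.3547)
ω' = ω + α·dt = (-0.7113, 0.1050, -1.3823)
2q̇ = q⊗(0,ω) = (-0.4410180, -1.4488696, 0.4023523, -0.3929296)
q' = normalize(q + ½dt·q⊗(0,ω)) = (0.6279, 0.0594, 0.6494, -0.4249)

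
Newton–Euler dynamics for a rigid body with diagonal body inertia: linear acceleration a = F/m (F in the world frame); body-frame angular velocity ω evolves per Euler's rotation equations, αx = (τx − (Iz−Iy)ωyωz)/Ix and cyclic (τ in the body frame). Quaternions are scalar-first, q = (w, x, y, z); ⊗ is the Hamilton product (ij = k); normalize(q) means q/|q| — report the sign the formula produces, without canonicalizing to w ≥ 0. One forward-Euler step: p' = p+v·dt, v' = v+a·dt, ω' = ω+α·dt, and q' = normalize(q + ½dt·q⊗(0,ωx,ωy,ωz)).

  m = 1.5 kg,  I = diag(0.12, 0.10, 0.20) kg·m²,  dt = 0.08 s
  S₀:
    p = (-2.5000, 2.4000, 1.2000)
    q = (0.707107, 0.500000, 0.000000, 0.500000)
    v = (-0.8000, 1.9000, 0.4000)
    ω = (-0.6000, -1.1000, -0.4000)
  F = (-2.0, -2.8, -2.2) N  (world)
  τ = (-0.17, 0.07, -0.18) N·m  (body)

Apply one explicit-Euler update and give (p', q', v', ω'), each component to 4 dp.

p' = p + v·dt = (-2.5640, 2.5520, 1.2320)
v + (F/m)dt = (-0.9067, 1.7507, 0.2827)
ω×(Iω) gyroscopic = (0.0440, -0.0192, -0.0132)
(τ − ω×Iω)/I = (-1.7833, 0.8920, -0.8340)
ω + α·dt = (-0.7427, -1.0286, -0.4667)
Hamilton product q⊗(0,ω) = (0.5000000, 0.1257358, -0.8778177, -0.8328428)
updated quaternion q' = (0.7261, 0.5043, -0.0351, 0.4660)

p' = (-2.5640, 2.5520, 1.2320)
q' = (0.7261, 0.5043, -0.0351, 0.4660)
v' = (-0.9067, 1.7507, 0.2827)
ω' = (-0.7427, -1.0286, -0.4667)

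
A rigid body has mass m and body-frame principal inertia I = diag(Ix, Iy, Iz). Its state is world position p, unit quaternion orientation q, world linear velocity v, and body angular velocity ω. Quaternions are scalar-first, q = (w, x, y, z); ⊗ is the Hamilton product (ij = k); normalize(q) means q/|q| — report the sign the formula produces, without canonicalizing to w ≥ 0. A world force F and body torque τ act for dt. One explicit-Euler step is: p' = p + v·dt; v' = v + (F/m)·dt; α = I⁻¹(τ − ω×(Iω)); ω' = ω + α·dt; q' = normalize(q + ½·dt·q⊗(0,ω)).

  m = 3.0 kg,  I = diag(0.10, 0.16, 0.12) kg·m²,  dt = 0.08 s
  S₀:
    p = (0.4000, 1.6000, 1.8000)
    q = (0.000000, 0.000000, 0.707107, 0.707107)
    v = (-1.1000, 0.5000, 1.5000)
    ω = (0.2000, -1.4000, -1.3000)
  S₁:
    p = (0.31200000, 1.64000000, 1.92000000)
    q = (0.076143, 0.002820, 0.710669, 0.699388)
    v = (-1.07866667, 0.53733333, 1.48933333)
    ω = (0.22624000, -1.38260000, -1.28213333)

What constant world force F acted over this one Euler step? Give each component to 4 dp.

F = (0.8000, 1.4000, -0.4000)

v₁ − v₀ = (0.02133333, 0.03733333, -0.01066667)
F = m·Δv/dt = (0.8000, 1.4000, -0.4000)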